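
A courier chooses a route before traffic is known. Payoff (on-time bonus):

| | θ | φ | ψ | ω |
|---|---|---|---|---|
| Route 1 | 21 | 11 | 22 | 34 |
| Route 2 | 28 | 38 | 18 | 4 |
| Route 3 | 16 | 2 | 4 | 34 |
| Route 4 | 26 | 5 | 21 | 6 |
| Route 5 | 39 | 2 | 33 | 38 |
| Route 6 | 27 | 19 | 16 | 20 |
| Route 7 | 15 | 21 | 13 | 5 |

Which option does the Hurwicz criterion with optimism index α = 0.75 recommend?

Route 1: 0.75·34 + 0.25·11 = 28.25
Route 2: 0.75·38 + 0.25·4 = 29.5
Route 3: 0.75·34 + 0.25·2 = 26
Route 4: 0.75·26 + 0.25·5 = 20.75
Route 5: 0.75·39 + 0.25·2 = 29.75
Route 6: 0.75·27 + 0.25·16 = 24.25
Route 7: 0.75·21 + 0.25·5 = 17
Highest Hurwicz score = 29.75 → Route 5.

Route 5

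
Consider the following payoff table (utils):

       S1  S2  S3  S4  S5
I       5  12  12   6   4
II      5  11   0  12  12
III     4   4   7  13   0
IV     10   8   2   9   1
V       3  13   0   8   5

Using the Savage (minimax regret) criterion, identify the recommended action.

Column bests: S1=10, S2=13, S3=12, S4=13, S5=12.
I regrets: 5, 1, 0, 7, 8 → max 8
II regrets: 5, 2, 12, 1, 0 → max 12
III regrets: 6, 9, 5, 0, 12 → max 12
IV regrets: 0, 5, 10, 4, 11 → max 11
V regrets: 7, 0, 12, 5, 7 → max 12
Smallest max regret = 8 → I.

I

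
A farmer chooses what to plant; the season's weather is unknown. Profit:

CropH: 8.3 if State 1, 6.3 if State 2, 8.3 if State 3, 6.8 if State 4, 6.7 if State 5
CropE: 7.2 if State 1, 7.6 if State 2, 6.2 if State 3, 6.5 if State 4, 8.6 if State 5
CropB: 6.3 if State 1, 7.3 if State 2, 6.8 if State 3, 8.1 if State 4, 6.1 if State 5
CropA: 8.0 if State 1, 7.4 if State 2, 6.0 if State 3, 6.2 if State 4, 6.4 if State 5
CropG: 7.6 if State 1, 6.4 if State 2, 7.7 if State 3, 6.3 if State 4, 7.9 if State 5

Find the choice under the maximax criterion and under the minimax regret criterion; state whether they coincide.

maximax → CropE; minimax regret → CropG (disagree)

Row maxima: CropH=8.3, CropE=8.6, CropB=8.1, CropA=8.0, CropG=7.9
Best best-case = 8.6 → CropE.
Column bests: State 1=8.3, State 2=7.6, State 3=8.3, State 4=8.1, State 5=8.6.
CropH regrets: 0.0, 1.3, 0.0, 1.3, 1.9 → max 1.9
CropE regrets: 1.1, 0.0, 2.1, 1.6, 0.0 → max 2.1
CropB regrets: 2.0, 0.3, 1.5, 0.0, 2.5 → max 2.5
CropA regrets: 0.3, 0.2, 2.3, 1.9, 2.2 → max 2.3
CropG regrets: 0.7, 1.2, 0.6, 1.8, 0.7 → max 1.8
Smallest max regret = 1.8 → CropG.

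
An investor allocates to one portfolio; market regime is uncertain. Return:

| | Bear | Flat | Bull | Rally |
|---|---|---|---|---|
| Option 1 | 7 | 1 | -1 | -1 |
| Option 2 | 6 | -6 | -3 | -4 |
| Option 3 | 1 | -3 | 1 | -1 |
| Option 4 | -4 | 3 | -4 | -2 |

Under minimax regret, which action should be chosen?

Column bests: Bear=7, Flat=3, Bull=1, Rally=-1.
Option 1 regrets: 0, 2, 2, 0 → max 2
Option 2 regrets: 1, 9, 4, 3 → max 9
Option 3 regrets: 6, 6, 0, 0 → max 6
Option 4 regrets: 11, 0, 5, 1 → max 11
Smallest max regret = 2 → Option 1.

Option 1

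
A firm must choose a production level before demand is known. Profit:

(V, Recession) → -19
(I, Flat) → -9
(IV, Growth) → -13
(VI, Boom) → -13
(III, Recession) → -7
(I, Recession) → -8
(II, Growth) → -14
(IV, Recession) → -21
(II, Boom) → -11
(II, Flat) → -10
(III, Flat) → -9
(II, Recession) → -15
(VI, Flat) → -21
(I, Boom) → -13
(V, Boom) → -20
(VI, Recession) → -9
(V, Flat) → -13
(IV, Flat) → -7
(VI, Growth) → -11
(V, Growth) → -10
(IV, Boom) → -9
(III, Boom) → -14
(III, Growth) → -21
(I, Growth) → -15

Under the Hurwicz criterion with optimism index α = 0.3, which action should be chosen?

I: 0.3·(-8) + 0.7·(-15) = -12.9
II: 0.3·(-10) + 0.7·(-15) = -13.5
III: 0.3·(-7) + 0.7·(-21) = -16.8
IV: 0.3·(-7) + 0.7·(-21) = -16.8
V: 0.3·(-10) + 0.7·(-20) = -17
VI: 0.3·(-9) + 0.7·(-21) = -17.4
Highest Hurwicz score = -12.9 → I.

I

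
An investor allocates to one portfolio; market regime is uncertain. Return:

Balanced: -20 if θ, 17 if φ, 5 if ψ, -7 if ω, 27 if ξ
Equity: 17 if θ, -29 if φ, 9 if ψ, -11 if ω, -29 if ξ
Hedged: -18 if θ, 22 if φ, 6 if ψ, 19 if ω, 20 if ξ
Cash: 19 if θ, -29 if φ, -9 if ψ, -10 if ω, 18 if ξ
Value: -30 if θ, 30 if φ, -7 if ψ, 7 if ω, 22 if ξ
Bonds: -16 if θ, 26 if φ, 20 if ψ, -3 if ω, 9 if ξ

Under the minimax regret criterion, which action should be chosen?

Bonds

Column bests: θ=19, φ=30, ψ=20, ω=19, ξ=27.
Balanced regrets: 39, 13, 15, 26, 0 → max 39
Equity regrets: 2, 59, 11, 30, 56 → max 59
Hedged regrets: 37, 8, 14, 0, 7 → max 37
Cash regrets: 0, 59, 29, 29, 9 → max 59
Value regrets: 49, 0, 27, 12, 5 → max 49
Bonds regrets: 35, 4, 0, 22, 18 → max 35
Smallest max regret = 35 → Bonds.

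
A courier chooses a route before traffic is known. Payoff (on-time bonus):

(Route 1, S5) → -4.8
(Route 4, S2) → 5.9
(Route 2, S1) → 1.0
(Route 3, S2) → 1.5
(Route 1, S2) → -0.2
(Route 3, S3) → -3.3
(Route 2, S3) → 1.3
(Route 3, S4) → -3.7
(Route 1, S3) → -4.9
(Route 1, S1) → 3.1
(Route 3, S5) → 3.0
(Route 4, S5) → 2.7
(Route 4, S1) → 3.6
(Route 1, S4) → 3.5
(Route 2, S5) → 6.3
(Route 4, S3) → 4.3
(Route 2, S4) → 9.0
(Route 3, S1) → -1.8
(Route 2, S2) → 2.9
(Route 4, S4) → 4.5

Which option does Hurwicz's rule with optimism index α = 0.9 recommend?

Route 2

Route 1: 0.9·3.5 + 0.1·(-4.9) = 2.66
Route 2: 0.9·9.0 + 0.1·1.0 = 8.2
Route 3: 0.9·3.0 + 0.1·(-3.7) = 2.33
Route 4: 0.9·5.9 + 0.1·2.7 = 5.58
Highest Hurwicz score = 8.2 → Route 2.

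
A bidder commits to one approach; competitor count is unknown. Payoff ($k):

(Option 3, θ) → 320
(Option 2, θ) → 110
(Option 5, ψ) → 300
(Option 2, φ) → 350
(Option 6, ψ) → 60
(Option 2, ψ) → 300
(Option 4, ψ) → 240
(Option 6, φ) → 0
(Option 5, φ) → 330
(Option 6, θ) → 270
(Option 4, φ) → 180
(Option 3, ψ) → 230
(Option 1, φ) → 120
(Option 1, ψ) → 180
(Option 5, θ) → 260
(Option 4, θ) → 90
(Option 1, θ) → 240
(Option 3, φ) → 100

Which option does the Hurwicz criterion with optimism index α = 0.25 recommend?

Option 5

Option 1: 0.25·240 + 0.75·120 = 150
Option 2: 0.25·350 + 0.75·110 = 170
Option 3: 0.25·320 + 0.75·100 = 155
Option 4: 0.25·240 + 0.75·90 = 127.5
Option 5: 0.25·330 + 0.75·260 = 277.5
Option 6: 0.25·270 + 0.75·0 = 67.5
Highest Hurwicz score = 277.5 → Option 5.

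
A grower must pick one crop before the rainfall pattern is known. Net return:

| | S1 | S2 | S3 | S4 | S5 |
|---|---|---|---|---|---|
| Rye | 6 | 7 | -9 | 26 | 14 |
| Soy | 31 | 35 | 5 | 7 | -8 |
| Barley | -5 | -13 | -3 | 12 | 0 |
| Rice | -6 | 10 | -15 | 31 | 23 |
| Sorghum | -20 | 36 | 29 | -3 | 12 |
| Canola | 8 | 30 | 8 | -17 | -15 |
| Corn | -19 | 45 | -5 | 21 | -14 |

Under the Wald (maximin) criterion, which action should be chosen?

Soy

Row minima: Rye=-9, Soy=-8, Barley=-13, Rice=-15, Sorghum=-20, Canola=-17, Corn=-19
Best worst-case = -8 → Soy.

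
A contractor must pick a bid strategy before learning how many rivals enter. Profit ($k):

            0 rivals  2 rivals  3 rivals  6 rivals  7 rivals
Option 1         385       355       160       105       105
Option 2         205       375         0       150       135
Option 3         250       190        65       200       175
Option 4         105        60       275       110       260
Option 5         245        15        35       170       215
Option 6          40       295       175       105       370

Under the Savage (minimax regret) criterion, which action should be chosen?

Option 3

Column bests: 0 rivals=385, 2 rivals=375, 3 rivals=275, 6 rivals=200, 7 rivals=370.
Option 1 regrets: 0, 20, 115, 95, 265 → max 265
Option 2 regrets: 180, 0, 275, 50, 235 → max 275
Option 3 regrets: 135, 185, 210, 0, 195 → max 210
Option 4 regrets: 280, 315, 0, 90, 110 → max 315
Option 5 regrets: 140, 360, 240, 30, 155 → max 360
Option 6 regrets: 345, 80, 100, 95, 0 → max 345
Smallest max regret = 210 → Option 3.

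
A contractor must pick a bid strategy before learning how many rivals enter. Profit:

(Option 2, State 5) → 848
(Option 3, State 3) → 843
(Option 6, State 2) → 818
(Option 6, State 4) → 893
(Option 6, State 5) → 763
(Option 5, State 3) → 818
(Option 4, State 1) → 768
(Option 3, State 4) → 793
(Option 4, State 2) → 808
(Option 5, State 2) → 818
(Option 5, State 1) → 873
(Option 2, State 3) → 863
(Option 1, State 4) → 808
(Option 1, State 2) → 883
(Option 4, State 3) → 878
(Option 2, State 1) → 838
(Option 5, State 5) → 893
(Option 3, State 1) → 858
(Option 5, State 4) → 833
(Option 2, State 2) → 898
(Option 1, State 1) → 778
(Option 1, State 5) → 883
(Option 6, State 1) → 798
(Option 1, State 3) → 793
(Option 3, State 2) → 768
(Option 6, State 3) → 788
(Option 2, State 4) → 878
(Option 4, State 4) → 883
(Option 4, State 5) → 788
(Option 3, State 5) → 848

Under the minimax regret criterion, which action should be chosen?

Column bests: State 1=873, State 2=898, State 3=878, State 4=893, State 5=893.
Option 1 regrets: 95, 15, 85, 85, 10 → max 95
Option 2 regrets: 35, 0, 15, 15, 45 → max 45
Option 3 regrets: 15, 130, 35, 100, 45 → max 130
Option 4 regrets: 105, 90, 0, 10, 105 → max 105
Option 5 regrets: 0, 80, 60, 60, 0 → max 80
Option 6 regrets: 75, 80, 90, 0, 130 → max 130
Smallest max regret = 45 → Option 2.

Option 2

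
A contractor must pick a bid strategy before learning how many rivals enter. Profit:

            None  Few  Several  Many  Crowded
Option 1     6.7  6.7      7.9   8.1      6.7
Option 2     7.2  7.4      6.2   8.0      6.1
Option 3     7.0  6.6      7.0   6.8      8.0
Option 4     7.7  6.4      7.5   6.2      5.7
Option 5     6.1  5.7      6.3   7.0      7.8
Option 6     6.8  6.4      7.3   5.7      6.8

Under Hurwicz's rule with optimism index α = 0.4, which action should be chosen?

Option 1

Option 1: 0.4·8.1 + 0.6·6.7 = 7.26
Option 2: 0.4·8.0 + 0.6·6.1 = 6.86
Option 3: 0.4·8.0 + 0.6·6.6 = 7.16
Option 4: 0.4·7.7 + 0.6·5.7 = 6.5
Option 5: 0.4·7.8 + 0.6·5.7 = 6.54
Option 6: 0.4·7.3 + 0.6·5.7 = 6.34
Highest Hurwicz score = 7.26 → Option 1.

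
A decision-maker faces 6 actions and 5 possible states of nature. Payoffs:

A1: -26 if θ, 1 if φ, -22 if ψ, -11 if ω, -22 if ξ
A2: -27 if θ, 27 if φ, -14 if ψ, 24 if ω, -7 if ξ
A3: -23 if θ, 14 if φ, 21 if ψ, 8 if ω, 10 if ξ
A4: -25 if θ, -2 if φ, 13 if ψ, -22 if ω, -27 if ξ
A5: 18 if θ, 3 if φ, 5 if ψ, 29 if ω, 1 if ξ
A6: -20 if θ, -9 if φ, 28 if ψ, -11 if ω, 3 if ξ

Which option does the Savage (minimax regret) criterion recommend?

A5

Column bests: θ=18, φ=27, ψ=28, ω=29, ξ=10.
A1 regrets: 44, 26, 50, 40, 32 → max 50
A2 regrets: 45, 0, 42, 5, 17 → max 45
A3 regrets: 41, 13, 7, 21, 0 → max 41
A4 regrets: 43, 29, 15, 51, 37 → max 51
A5 regrets: 0, 24, 23, 0, 9 → max 24
A6 regrets: 38, 36, 0, 40, 7 → max 40
Smallest max regret = 24 → A5.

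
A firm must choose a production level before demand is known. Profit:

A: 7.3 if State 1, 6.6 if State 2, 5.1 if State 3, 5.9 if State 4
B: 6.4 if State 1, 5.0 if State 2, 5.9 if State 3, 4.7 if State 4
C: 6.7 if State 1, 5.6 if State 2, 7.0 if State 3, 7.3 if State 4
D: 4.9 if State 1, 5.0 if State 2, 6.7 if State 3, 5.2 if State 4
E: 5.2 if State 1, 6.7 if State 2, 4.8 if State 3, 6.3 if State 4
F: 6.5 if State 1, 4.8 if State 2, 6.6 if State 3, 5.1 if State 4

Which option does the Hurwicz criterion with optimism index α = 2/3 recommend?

C

A: 2/3·7.3 + 1/3·5.1 = 197/30
B: 2/3·6.4 + 1/3·4.7 = 35/6
C: 2/3·7.3 + 1/3·5.6 = 101/15
D: 2/3·6.7 + 1/3·4.9 = 6.1
E: 2/3·6.7 + 1/3·4.8 = 91/15
F: 2/3·6.6 + 1/3·4.8 = 6
Highest Hurwicz score = 101/15 → C.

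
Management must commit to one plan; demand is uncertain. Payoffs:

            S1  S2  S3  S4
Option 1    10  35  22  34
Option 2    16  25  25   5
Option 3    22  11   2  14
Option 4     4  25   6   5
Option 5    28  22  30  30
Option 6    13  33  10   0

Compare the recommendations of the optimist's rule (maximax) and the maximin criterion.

maximax → Option 1; maximin → Option 5 (disagree)

Row maxima: Option 1=35, Option 2=25, Option 3=22, Option 4=25, Option 5=30, Option 6=33
Best best-case = 35 → Option 1.
Row minima: Option 1=10, Option 2=5, Option 3=2, Option 4=4, Option 5=22, Option 6=0
Best worst-case = 22 → Option 5.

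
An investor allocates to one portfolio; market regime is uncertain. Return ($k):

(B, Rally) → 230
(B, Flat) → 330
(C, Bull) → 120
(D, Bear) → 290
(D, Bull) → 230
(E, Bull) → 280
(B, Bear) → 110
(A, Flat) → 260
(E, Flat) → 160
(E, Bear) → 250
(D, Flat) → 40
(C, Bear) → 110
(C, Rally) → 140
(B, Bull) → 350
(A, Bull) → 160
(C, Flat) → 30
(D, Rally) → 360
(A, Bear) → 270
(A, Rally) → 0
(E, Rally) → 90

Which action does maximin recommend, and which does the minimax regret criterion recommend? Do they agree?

Row minima: A=0, B=110, C=30, D=40, E=90
Best worst-case = 110 → B.
Column bests: Bear=290, Flat=330, Bull=350, Rally=360.
A regrets: 20, 70, 190, 360 → max 360
B regrets: 180, 0, 0, 130 → max 180
C regrets: 180, 300, 230, 220 → max 300
D regrets: 0, 290, 120, 0 → max 290
E regrets: 40, 170, 70, 270 → max 270
Smallest max regret = 180 → B.

maximin → B; minimax regret → B (agree)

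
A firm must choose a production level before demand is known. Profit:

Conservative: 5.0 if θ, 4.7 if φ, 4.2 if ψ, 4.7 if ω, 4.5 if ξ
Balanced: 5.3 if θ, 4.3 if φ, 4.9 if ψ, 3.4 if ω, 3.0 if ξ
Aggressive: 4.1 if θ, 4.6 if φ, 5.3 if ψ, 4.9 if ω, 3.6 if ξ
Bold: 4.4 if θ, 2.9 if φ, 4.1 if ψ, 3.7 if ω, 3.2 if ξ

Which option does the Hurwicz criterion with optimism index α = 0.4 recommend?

Conservative: 0.4·5.0 + 0.6·4.2 = 4.52
Balanced: 0.4·5.3 + 0.6·3.0 = 3.92
Aggressive: 0.4·5.3 + 0.6·3.6 = 4.28
Bold: 0.4·4.4 + 0.6·2.9 = 3.5
Highest Hurwicz score = 4.52 → Conservative.

Conservative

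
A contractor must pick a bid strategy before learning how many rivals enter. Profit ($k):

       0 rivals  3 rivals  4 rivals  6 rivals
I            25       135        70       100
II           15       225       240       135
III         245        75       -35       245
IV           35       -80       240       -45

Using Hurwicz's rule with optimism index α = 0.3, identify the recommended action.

II

I: 0.3·135 + 0.7·25 = 58
II: 0.3·240 + 0.7·15 = 82.5
III: 0.3·245 + 0.7·(-35) = 49
IV: 0.3·240 + 0.7·(-80) = 16
Highest Hurwicz score = 82.5 → II.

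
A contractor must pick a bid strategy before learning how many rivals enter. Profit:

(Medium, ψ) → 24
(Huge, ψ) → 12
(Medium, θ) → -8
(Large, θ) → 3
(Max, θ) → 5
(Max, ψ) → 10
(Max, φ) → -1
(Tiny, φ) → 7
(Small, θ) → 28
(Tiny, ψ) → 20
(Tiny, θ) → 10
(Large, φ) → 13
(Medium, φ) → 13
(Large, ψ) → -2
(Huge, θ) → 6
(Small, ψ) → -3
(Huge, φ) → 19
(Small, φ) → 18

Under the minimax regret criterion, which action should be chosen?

Column bests: θ=28, φ=19, ψ=24.
Tiny regrets: 18, 12, 4 → max 18
Small regrets: 0, 1, 27 → max 27
Medium regrets: 36, 6, 0 → max 36
Large regrets: 25, 6, 26 → max 26
Huge regrets: 22, 0, 12 → max 22
Max regrets: 23, 20, 14 → max 23
Smallest max regret = 18 → Tiny.

Tiny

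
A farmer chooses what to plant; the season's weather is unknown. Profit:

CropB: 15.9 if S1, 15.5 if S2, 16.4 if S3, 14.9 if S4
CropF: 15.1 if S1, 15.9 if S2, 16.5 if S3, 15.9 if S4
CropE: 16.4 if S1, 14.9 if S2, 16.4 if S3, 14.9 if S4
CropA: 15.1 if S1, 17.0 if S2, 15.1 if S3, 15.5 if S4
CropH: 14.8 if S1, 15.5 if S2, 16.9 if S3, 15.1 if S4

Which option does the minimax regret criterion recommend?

Column bests: S1=16.4, S2=17.0, S3=16.9, S4=15.9.
CropB regrets: 0.5, 1.5, 0.5, 1.0 → max 1.5
CropF regrets: 1.3, 1.1, 0.4, 0.0 → max 1.3
CropE regrets: 0.0, 2.1, 0.5, 1.0 → max 2.1
CropA regrets: 1.3, 0.0, 1.8, 0.4 → max 1.8
CropH regrets: 1.6, 1.5, 0.0, 0.8 → max 1.6
Smallest max regret = 1.3 → CropF.

CropF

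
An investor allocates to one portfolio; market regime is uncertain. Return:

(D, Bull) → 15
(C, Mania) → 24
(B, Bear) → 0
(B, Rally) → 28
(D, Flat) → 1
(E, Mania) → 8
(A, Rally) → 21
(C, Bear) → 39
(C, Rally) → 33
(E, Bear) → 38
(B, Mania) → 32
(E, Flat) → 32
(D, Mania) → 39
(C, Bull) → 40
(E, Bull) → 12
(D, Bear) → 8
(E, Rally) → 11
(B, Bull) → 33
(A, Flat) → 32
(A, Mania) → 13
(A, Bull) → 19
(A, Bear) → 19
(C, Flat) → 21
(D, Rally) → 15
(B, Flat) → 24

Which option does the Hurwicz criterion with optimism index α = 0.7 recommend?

C

A: 0.7·32 + 0.3·13 = 26.3
B: 0.7·33 + 0.3·0 = 23.1
C: 0.7·40 + 0.3·21 = 34.3
D: 0.7·39 + 0.3·1 = 27.6
E: 0.7·38 + 0.3·8 = 29
Highest Hurwicz score = 34.3 → C.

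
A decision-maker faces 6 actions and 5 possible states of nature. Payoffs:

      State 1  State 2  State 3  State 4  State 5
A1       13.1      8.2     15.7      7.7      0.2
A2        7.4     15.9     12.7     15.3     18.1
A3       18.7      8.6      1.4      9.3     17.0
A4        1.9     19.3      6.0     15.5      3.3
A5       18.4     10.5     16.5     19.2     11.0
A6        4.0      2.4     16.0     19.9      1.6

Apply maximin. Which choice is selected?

Row minima: A1=0.2, A2=7.4, A3=1.4, A4=1.9, A5=10.5, A6=1.6
Best worst-case = 10.5 → A5.

A5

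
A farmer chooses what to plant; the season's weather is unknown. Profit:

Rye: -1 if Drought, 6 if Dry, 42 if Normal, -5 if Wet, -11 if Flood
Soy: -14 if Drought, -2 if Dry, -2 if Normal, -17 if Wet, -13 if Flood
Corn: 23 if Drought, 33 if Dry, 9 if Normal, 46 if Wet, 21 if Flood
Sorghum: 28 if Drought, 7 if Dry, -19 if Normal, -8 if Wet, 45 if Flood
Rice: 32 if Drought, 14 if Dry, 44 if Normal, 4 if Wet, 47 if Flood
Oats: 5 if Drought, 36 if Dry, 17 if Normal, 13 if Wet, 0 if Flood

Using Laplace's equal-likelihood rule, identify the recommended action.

Rice

Row averages: Rye=6.2, Soy=-9.6, Corn=26.4, Sorghum=10.6, Rice=28.2, Oats=14.2
Highest average = 28.2 → Rice.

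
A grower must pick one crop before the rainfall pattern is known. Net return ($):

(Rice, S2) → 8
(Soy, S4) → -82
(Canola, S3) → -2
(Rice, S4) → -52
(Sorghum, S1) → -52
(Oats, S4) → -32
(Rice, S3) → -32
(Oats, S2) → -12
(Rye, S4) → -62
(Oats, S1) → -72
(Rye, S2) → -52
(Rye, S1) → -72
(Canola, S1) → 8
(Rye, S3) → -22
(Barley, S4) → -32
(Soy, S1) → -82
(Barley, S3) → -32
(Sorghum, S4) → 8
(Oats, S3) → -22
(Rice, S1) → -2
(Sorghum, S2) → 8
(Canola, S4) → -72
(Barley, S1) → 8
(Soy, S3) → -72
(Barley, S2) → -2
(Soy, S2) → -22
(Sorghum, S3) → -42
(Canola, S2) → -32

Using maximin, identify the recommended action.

Barley

Row minima: Oats=-72, Barley=-32, Rice=-52, Rye=-72, Sorghum=-52, Soy=-82, Canola=-72
Best worst-case = -32 → Barley.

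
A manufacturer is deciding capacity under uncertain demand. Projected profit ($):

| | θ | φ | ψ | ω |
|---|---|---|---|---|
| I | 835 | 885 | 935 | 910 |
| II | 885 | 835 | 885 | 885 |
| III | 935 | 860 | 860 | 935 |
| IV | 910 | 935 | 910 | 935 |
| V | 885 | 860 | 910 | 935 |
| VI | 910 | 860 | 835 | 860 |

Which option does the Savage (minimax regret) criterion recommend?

IV

Column bests: θ=935, φ=935, ψ=935, ω=935.
I regrets: 100, 50, 0, 25 → max 100
II regrets: 50, 100, 50, 50 → max 100
III regrets: 0, 75, 75, 0 → max 75
IV regrets: 25, 0, 25, 0 → max 25
V regrets: 50, 75, 25, 0 → max 75
VI regrets: 25, 75, 100, 75 → max 100
Smallest max regret = 25 → IV.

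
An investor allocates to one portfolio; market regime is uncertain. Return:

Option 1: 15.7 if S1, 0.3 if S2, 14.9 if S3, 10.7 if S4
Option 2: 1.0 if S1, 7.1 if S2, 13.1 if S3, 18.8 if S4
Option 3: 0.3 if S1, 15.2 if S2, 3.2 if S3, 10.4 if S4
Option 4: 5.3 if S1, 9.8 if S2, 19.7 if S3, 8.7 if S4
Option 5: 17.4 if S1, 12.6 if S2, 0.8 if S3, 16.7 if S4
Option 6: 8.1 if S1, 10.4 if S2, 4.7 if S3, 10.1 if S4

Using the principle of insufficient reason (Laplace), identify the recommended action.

Option 5

Row averages: Option 1=10.4, Option 2=10, Option 3=7.275, Option 4=10.875, Option 5=11.875, Option 6=8.325
Highest average = 11.875 → Option 5.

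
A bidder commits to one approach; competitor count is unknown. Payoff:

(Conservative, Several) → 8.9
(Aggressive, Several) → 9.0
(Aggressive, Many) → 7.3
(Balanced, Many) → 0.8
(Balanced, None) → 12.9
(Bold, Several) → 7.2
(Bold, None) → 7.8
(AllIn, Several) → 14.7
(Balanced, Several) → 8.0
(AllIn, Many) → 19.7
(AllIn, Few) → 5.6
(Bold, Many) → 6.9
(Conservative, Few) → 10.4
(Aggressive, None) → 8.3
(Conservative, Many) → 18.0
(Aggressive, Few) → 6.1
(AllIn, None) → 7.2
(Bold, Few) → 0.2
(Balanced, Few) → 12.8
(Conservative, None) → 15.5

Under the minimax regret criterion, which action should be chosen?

Conservative

Column bests: None=15.5, Few=12.8, Several=14.7, Many=19.7.
Conservative regrets: 0.0, 2.4, 5.8, 1.7 → max 5.8
Balanced regrets: 2.6, 0.0, 6.7, 18.9 → max 18.9
Aggressive regrets: 7.2, 6.7, 5.7, 12.4 → max 12.4
Bold regrets: 7.7, 12.6, 7.5, 12.8 → max 12.8
AllIn regrets: 8.3, 7.2, 0.0, 0.0 → max 8.3
Smallest max regret = 5.8 → Conservative.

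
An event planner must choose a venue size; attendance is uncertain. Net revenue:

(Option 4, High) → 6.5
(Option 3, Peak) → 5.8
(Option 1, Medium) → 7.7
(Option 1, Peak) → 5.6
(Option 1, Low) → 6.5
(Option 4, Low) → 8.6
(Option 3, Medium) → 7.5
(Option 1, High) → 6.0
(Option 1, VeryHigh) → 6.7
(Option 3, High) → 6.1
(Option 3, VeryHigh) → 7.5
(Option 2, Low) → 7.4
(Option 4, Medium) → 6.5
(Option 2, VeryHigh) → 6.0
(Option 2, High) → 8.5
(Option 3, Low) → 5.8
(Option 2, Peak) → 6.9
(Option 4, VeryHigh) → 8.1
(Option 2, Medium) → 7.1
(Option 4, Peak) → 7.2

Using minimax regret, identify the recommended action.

Option 4

Column bests: Low=8.6, Medium=7.7, High=8.5, VeryHigh=8.1, Peak=7.2.
Option 1 regrets: 2.1, 0.0, 2.5, 1.4, 1.6 → max 2.5
Option 2 regrets: 1.2, 0.6, 0.0, 2.1, 0.3 → max 2.1
Option 3 regrets: 2.8, 0.2, 2.4, 0.6, 1.4 → max 2.8
Option 4 regrets: 0.0, 1.2, 2.0, 0.0, 0.0 → max 2.0
Smallest max regret = 2.0 → Option 4.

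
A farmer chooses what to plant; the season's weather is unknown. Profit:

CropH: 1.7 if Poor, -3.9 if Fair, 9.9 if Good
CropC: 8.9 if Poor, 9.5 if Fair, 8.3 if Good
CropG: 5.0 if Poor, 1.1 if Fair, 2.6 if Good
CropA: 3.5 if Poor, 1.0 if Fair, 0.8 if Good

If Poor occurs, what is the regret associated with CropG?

3.9

Best payoff under Poor is 8.9.
Regret = 8.9 − 5.0 = 3.9.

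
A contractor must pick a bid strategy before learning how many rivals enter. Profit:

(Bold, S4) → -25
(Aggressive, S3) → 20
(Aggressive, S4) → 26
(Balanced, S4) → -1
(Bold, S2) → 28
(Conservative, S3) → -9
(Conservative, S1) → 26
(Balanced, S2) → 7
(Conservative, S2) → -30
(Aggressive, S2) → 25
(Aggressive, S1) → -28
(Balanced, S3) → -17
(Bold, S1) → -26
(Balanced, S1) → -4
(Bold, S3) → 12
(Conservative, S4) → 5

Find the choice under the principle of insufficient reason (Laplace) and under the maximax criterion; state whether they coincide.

Row averages: Conservative=-2, Balanced=-3.75, Aggressive=10.75, Bold=-2.75
Highest average = 10.75 → Aggressive.
Row maxima: Conservative=26, Balanced=7, Aggressive=26, Bold=28
Best best-case = 28 → Bold.

laplace → Aggressive; maximax → Bold (disagree)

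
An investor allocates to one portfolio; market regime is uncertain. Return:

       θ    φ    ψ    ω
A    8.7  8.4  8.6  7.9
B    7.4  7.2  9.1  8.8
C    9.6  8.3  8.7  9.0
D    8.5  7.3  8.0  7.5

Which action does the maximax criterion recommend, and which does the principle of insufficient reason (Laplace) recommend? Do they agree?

maximax → C; laplace → C (agree)

Row maxima: A=8.7, B=9.1, C=9.6, D=8.5
Best best-case = 9.6 → C.
Row averages: A=8.4, B=8.125, C=8.9, D=7.825
Highest average = 8.9 → C.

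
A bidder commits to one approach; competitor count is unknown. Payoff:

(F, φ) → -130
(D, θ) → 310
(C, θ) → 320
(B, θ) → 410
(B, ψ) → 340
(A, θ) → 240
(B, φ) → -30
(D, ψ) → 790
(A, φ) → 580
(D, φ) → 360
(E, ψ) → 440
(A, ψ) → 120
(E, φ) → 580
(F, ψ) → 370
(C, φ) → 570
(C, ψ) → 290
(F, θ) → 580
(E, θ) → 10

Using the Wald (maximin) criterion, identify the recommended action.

Row minima: A=120, B=-30, C=290, D=310, E=10, F=-130
Best worst-case = 310 → D.

D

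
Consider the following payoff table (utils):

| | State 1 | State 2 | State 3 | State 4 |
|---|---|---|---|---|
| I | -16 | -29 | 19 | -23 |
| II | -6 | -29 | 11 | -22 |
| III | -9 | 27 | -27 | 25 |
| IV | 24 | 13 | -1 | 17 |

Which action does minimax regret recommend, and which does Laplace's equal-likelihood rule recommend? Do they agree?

minimax regret → IV; laplace → IV (agree)

Column bests: State 1=24, State 2=27, State 3=19, State 4=25.
I regrets: 40, 56, 0, 48 → max 56
II regrets: 30, 56, 8, 47 → max 56
III regrets: 33, 0, 46, 0 → max 46
IV regrets: 0, 14, 20, 8 → max 20
Smallest max regret = 20 → IV.
Row averages: I=-12.25, II=-11.5, III=4, IV=13.25
Highest average = 13.25 → IV.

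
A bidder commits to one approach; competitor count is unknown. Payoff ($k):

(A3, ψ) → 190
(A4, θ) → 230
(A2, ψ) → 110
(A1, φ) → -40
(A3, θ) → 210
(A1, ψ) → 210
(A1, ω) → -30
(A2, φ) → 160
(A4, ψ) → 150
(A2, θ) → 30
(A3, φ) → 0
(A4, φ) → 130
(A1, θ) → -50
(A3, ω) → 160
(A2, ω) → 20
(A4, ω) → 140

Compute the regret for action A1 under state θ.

280

Best payoff under θ is 230.
Regret = 230 − (-50) = 280.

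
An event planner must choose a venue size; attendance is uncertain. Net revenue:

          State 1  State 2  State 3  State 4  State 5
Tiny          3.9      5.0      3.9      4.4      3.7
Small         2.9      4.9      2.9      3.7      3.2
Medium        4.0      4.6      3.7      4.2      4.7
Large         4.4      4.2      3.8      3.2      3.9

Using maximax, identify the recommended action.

Row maxima: Tiny=5.0, Small=4.9, Medium=4.7, Large=4.4
Best best-case = 5.0 → Tiny.

Tiny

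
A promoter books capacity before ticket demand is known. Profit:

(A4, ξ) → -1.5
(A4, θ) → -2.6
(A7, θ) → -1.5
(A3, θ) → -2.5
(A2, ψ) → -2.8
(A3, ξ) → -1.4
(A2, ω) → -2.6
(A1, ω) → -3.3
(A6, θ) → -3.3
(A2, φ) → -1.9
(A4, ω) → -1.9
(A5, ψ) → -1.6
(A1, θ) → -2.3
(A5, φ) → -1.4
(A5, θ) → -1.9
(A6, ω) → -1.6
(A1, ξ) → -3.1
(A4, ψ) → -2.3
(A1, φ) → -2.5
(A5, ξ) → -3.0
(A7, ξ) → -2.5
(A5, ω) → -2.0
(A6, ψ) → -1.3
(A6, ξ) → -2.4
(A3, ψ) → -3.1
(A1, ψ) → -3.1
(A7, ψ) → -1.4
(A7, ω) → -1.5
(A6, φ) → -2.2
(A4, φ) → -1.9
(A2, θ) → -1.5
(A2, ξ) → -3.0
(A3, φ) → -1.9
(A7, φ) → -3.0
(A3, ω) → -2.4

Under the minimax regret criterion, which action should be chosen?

A4

Column bests: θ=-1.5, φ=-1.4, ψ=-1.3, ω=-1.5, ξ=-1.4.
A1 regrets: 0.8, 1.1, 1.8, 1.8, 1.7 → max 1.8
A2 regrets: 0.0, 0.5, 1.5, 1.1, 1.6 → max 1.6
A3 regrets: 1.0, 0.5, 1.8, 0.9, 0.0 → max 1.8
A4 regrets: 1.1, 0.5, 1.0, 0.4, 0.1 → max 1.1
A5 regrets: 0.4, 0.0, 0.3, 0.5, 1.6 → max 1.6
A6 regrets: 1.8, 0.8, 0.0, 0.1, 1.0 → max 1.8
A7 regrets: 0.0, 1.6, 0.1, 0.0, 1.1 → max 1.6
Smallest max regret = 1.1 → A4.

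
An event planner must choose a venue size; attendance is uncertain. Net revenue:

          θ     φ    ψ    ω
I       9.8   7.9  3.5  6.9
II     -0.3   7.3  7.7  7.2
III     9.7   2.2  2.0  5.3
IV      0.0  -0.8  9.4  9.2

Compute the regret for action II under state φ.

Best payoff under φ is 7.9.
Regret = 7.9 − 7.3 = 0.6.

0.6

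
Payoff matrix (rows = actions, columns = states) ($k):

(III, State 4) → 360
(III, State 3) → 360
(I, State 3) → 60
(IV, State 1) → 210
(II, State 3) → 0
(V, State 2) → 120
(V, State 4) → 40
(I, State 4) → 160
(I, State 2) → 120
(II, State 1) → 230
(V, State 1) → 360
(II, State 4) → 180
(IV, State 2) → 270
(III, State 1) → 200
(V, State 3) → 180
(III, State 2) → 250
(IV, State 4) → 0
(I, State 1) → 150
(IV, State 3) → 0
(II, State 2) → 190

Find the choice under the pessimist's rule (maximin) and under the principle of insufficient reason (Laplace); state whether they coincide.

maximin → III; laplace → III (agree)

Row minima: I=60, II=0, III=200, IV=0, V=40
Best worst-case = 200 → III.
Row averages: I=122.5, II=150, III=292.5, IV=120, V=175
Highest average = 292.5 → III.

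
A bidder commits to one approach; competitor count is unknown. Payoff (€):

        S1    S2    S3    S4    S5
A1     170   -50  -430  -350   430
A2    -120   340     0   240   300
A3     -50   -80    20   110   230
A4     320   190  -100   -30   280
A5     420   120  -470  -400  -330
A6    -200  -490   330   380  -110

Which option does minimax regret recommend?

Column bests: S1=420, S2=340, S3=330, S4=380, S5=430.
A1 regrets: 250, 390, 760, 730, 0 → max 760
A2 regrets: 540, 0, 330, 140, 130 → max 540
A3 regrets: 470, 420, 310, 270, 200 → max 470
A4 regrets: 100, 150, 430, 410, 150 → max 430
A5 regrets: 0, 220, 800, 780, 760 → max 800
A6 regrets: 620, 830, 0, 0, 540 → max 830
Smallest max regret = 430 → A4.

A4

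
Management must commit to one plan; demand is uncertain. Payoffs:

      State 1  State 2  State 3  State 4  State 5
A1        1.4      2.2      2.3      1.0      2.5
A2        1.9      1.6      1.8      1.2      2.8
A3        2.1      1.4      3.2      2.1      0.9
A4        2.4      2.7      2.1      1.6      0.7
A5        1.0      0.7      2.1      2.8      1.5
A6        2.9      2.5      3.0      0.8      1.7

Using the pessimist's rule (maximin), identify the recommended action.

Row minima: A1=1.0, A2=1.2, A3=0.9, A4=0.7, A5=0.7, A6=0.8
Best worst-case = 1.2 → A2.

A2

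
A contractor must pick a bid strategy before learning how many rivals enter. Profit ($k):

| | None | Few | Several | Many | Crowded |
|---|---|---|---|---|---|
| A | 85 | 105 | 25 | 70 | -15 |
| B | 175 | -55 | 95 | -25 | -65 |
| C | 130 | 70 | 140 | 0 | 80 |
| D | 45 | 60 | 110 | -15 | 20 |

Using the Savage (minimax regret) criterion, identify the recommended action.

Column bests: None=175, Few=105, Several=140, Many=70, Crowded=80.
A regrets: 90, 0, 115, 0, 95 → max 115
B regrets: 0, 160, 45, 95, 145 → max 160
C regrets: 45, 35, 0, 70, 0 → max 70
D regrets: 130, 45, 30, 85, 60 → max 130
Smallest max regret = 70 → C.

C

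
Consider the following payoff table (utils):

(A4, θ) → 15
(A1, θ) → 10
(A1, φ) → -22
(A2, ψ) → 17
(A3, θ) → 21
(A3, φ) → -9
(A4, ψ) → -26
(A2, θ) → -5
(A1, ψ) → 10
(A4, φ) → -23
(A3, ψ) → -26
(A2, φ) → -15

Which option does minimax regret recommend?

Column bests: θ=21, φ=-9, ψ=17.
A1 regrets: 11, 13, 7 → max 13
A2 regrets: 26, 6, 0 → max 26
A3 regrets: 0, 0, 43 → max 43
A4 regrets: 6, 14, 43 → max 43
Smallest max regret = 13 → A1.

A1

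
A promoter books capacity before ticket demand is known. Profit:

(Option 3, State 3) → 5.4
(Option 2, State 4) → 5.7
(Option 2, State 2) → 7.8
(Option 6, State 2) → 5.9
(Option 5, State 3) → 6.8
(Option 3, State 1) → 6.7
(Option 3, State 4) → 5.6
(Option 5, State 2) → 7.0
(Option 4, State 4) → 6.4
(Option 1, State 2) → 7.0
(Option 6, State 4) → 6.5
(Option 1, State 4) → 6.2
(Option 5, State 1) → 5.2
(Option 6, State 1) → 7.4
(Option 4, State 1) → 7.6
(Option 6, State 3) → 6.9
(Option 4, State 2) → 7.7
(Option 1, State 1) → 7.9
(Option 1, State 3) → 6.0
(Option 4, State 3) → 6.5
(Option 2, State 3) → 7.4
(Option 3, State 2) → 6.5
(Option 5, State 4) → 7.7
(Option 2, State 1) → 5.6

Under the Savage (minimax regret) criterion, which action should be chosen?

Column bests: State 1=7.9, State 2=7.8, State 3=7.4, State 4=7.7.
Option 1 regrets: 0.0, 0.8, 1.4, 1.5 → max 1.5
Option 2 regrets: 2.3, 0.0, 0.0, 2.0 → max 2.3
Option 3 regrets: 1.2, 1.3, 2.0, 2.1 → max 2.1
Option 4 regrets: 0.3, 0.1, 0.9, 1.3 → max 1.3
Option 5 regrets: 2.7, 0.8, 0.6, 0.0 → max 2.7
Option 6 regrets: 0.5, 1.9, 0.5, 1.2 → max 1.9
Smallest max regret = 1.3 → Option 4.

Option 4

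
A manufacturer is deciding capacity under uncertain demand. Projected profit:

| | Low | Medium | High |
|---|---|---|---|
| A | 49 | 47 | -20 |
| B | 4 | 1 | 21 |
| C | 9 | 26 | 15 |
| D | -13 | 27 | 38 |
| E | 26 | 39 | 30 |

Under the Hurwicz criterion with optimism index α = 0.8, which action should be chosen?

A: 0.8·49 + 0.2·(-20) = 35.2
B: 0.8·21 + 0.2·1 = 17
C: 0.8·26 + 0.2·9 = 22.6
D: 0.8·38 + 0.2·(-13) = 27.8
E: 0.8·39 + 0.2·26 = 36.4
Highest Hurwicz score = 36.4 → E.

E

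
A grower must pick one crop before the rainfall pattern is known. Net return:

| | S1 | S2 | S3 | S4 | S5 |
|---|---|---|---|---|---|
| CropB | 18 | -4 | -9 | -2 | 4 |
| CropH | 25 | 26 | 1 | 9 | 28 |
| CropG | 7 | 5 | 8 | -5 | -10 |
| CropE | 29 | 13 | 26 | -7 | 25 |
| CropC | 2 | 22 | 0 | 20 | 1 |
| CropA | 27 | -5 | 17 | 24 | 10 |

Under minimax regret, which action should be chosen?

Column bests: S1=29, S2=26, S3=26, S4=24, S5=28.
CropB regrets: 11, 30, 35, 26, 24 → max 35
CropH regrets: 4, 0, 25, 15, 0 → max 25
CropG regrets: 22, 21, 18, 29, 38 → max 38
CropE regrets: 0, 13, 0, 31, 3 → max 31
CropC regrets: 27, 4, 26, 4, 27 → max 27
CropA regrets: 2, 31, 9, 0, 18 → max 31
Smallest max regret = 25 → CropH.

CropH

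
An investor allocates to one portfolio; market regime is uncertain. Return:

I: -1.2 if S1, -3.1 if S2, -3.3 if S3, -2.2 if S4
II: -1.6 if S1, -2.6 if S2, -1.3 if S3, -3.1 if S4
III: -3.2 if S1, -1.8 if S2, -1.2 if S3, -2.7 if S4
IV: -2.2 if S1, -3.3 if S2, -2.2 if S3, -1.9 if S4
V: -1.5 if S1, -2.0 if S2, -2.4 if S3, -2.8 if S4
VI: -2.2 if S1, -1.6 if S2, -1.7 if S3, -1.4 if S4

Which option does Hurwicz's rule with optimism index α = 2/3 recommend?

I: 2/3·(-1.2) + 1/3·(-3.3) = -1.9
II: 2/3·(-1.3) + 1/3·(-3.1) = -1.9
III: 2/3·(-1.2) + 1/3·(-3.2) = -28/15
IV: 2/3·(-1.9) + 1/3·(-3.3) = -71/30
V: 2/3·(-1.5) + 1/3·(-2.8) = -29/15
VI: 2/3·(-1.4) + 1/3·(-2.2) = -5/3
Highest Hurwicz score = -5/3 → VI.

VI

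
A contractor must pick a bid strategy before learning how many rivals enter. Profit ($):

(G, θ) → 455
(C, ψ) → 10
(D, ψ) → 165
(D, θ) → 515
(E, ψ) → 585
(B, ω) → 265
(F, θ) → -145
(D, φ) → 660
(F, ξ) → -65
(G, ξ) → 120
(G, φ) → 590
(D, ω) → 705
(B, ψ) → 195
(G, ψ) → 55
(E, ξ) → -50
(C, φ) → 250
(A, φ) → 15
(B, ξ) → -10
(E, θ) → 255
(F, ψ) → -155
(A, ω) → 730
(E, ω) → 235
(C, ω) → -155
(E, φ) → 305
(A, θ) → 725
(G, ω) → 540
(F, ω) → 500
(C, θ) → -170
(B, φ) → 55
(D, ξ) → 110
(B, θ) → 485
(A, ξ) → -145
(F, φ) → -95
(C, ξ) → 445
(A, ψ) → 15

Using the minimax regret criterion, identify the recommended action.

D

Column bests: θ=725, φ=660, ψ=585, ω=730, ξ=445.
A regrets: 0, 645, 570, 0, 590 → max 645
B regrets: 240, 605, 390, 465, 455 → max 605
C regrets: 895, 410, 575, 885, 0 → max 895
D regrets: 210, 0, 420, 25, 335 → max 420
E regrets: 470, 355, 0, 495, 495 → max 495
F regrets: 870, 755, 740, 230, 510 → max 870
G regrets: 270, 70, 530, 190, 325 → max 530
Smallest max regret = 420 → D.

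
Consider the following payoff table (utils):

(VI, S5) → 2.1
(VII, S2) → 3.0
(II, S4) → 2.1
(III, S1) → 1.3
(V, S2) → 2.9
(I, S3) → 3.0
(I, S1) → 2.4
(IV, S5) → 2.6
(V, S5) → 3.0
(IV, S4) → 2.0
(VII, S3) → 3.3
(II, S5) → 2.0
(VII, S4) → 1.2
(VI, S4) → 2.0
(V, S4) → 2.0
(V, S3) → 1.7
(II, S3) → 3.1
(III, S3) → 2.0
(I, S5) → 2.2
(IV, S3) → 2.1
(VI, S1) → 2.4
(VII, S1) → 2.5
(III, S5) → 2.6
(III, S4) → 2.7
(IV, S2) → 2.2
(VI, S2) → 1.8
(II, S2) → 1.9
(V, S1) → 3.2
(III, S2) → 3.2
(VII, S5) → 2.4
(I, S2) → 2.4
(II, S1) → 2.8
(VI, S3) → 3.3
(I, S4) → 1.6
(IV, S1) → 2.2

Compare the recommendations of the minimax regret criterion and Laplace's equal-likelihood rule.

Column bests: S1=3.2, S2=3.2, S3=3.3, S4=2.7, S5=3.0.
I regrets: 0.8, 0.8, 0.3, 1.1, 0.8 → max 1.1
II regrets: 0.4, 1.3, 0.2, 0.6, 1.0 → max 1.3
III regrets: 1.9, 0.0, 1.3, 0.0, 0.4 → max 1.9
IV regrets: 1.0, 1.0, 1.2, 0.7, 0.4 → max 1.2
V regrets: 0.0, 0.3, 1.6, 0.7, 0.0 → max 1.6
VI regrets: 0.8, 1.4, 0.0, 0.7, 0.9 → max 1.4
VII regrets: 0.7, 0.2, 0.0, 1.5, 0.6 → max 1.5
Smallest max regret = 1.1 → I.
Row averages: I=2.32, II=2.38, III=2.36, IV=2.22, V=2.56, VI=2.32, VII=2.48
Highest average = 2.56 → V.

minimax regret → I; laplace → V (disagree)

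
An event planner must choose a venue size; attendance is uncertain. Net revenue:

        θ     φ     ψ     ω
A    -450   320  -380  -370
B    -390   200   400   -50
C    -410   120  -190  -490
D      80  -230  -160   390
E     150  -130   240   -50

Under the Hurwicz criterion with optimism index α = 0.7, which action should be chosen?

A: 0.7·320 + 0.3·(-450) = 89
B: 0.7·400 + 0.3·(-390) = 163
C: 0.7·120 + 0.3·(-490) = -63
D: 0.7·390 + 0.3·(-230) = 204
E: 0.7·240 + 0.3·(-130) = 129
Highest Hurwicz score = 204 → D.

D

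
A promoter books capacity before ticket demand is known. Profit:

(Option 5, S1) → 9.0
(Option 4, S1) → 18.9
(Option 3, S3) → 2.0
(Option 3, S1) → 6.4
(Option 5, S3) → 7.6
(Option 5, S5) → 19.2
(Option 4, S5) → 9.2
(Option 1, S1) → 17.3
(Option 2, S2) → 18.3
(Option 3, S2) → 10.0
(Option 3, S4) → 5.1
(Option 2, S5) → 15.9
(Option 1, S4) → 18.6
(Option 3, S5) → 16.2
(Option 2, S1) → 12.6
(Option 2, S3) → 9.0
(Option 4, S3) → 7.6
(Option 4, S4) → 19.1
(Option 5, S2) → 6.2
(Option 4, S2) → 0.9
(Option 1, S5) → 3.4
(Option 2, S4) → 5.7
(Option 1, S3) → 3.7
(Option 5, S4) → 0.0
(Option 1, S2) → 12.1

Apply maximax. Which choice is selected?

Row maxima: Option 1=18.6, Option 2=18.3, Option 3=16.2, Option 4=19.1, Option 5=19.2
Best best-case = 19.2 → Option 5.

Option 5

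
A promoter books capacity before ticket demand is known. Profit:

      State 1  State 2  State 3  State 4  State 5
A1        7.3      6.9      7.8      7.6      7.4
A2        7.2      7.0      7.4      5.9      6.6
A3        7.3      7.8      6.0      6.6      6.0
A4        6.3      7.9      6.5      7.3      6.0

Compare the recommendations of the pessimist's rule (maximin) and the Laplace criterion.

Row minima: A1=6.9, A2=5.9, A3=6.0, A4=6.0
Best worst-case = 6.9 → A1.
Row averages: A1=7.4, A2=6.82, A3=6.74, A4=6.8
Highest average = 7.4 → A1.

maximin → A1; laplace → A1 (agree)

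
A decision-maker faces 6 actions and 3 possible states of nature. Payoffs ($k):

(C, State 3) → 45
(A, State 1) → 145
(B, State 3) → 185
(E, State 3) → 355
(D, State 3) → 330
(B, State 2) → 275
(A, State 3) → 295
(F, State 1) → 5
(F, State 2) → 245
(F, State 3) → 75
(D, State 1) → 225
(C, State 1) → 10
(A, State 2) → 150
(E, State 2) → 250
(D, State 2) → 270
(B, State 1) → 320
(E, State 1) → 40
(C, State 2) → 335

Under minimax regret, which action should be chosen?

Column bests: State 1=320, State 2=335, State 3=355.
A regrets: 175, 185, 60 → max 185
B regrets: 0, 60, 170 → max 170
C regrets: 310, 0, 310 → max 310
D regrets: 95, 65, 25 → max 95
E regrets: 280, 85, 0 → max 280
F regrets: 315, 90, 280 → max 315
Smallest max regret = 95 → D.

D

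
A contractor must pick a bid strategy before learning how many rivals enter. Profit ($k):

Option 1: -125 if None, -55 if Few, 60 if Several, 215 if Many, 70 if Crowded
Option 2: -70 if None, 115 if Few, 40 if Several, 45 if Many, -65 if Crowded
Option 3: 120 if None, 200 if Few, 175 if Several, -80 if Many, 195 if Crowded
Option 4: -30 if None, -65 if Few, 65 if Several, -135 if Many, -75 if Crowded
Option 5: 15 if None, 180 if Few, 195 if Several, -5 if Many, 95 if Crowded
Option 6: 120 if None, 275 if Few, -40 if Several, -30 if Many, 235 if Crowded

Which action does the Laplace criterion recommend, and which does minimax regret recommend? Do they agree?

laplace → Option 3; minimax regret → Option 5 (disagree)

Row averages: Option 1=33, Option 2=13, Option 3=122, Option 4=-48, Option 5=96, Option 6=112
Highest average = 122 → Option 3.
Column bests: None=120, Few=275, Several=195, Many=215, Crowded=235.
Option 1 regrets: 245, 330, 135, 0, 165 → max 330
Option 2 regrets: 190, 160, 155, 170, 300 → max 300
Option 3 regrets: 0, 75, 20, 295, 40 → max 295
Option 4 regrets: 150, 340, 130, 350, 310 → max 350
Option 5 regrets: 105, 95, 0, 220, 140 → max 220
Option 6 regrets: 0, 0, 235, 245, 0 → max 245
Smallest max regret = 220 → Option 5.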